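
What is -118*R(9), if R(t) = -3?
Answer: 354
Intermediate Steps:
-118*R(9) = -118*(-3) = 354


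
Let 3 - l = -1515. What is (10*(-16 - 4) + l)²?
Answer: 1737124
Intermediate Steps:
l = 1518 (l = 3 - 1*(-1515) = 3 + 1515 = 1518)
(10*(-16 - 4) + l)² = (10*(-16 - 4) + 1518)² = (10*(-20) + 1518)² = (-200 + 1518)² = 1318² = 1737124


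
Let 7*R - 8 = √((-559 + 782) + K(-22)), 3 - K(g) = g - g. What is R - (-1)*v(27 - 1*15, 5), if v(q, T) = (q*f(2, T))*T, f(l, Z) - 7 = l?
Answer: 3788/7 + √226/7 ≈ 543.29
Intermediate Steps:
f(l, Z) = 7 + l
v(q, T) = 9*T*q (v(q, T) = (q*(7 + 2))*T = (q*9)*T = (9*q)*T = 9*T*q)
K(g) = 3 (K(g) = 3 - (g - g) = 3 - 1*0 = 3 + 0 = 3)
R = 8/7 + √226/7 (R = 8/7 + √((-559 + 782) + 3)/7 = 8/7 + √(223 + 3)/7 = 8/7 + √226/7 ≈ 3.2905)
R - (-1)*v(27 - 1*15, 5) = (8/7 + √226/7) - (-1)*9*5*(27 - 1*15) = (8/7 + √226/7) - (-1)*9*5*(27 - 15) = (8/7 + √226/7) - (-1)*9*5*12 = (8/7 + √226/7) - (-1)*540 = (8/7 + √226/7) - 1*(-540) = (8/7 + √226/7) + 540 = 3788/7 + √226/7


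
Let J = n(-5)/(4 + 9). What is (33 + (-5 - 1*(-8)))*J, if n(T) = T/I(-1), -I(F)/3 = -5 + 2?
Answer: -20/13 ≈ -1.5385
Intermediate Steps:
I(F) = 9 (I(F) = -3*(-5 + 2) = -3*(-3) = 9)
n(T) = T/9
J = -5/117 (J = ((1/9)*(-5))/(4 + 9) = -5/9/13 = -5/9*1/13 = -5/117 ≈ -0.042735)
(33 + (-5 - 1*(-8)))*J = (33 + (-5 - 1*(-8)))*(-5/117) = (33 + (-5 + 8))*(-5/117) = (33 + 3)*(-5/117) = 36*(-5/117) = -20/13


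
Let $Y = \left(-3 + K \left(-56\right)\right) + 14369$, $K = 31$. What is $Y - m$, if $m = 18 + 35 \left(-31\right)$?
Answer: $13697$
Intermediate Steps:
$m = -1067$ ($m = 18 - 1085 = -1067$)
$Y = 12630$ ($Y = \left(-3 + 31 \left(-56\right)\right) + 14369 = \left(-3 - 1736\right) + 14369 = -1739 + 14369 = 12630$)
$Y - m = 12630 - -1067 = 12630 + 1067 = 13697$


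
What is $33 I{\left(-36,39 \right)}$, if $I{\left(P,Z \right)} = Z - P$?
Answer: $2475$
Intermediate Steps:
$33 I{\left(-36,39 \right)} = 33 \left(39 - -36\right) = 33 \left(39 + 36\right) = 33 \cdot 75 = 2475$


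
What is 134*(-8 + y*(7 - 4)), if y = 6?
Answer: 1340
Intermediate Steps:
134*(-8 + y*(7 - 4)) = 134*(-8 + 6*(7 - 4)) = 134*(-8 + 6*3) = 134*(-8 + 18) = 134*10 = 1340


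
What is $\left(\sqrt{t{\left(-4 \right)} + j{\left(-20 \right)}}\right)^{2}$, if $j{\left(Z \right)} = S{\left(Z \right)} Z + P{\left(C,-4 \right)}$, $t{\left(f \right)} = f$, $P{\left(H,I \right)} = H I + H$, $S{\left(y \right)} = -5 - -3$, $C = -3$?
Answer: $45$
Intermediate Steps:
$S{\left(y \right)} = -2$ ($S{\left(y \right)} = -5 + 3 = -2$)
$P{\left(H,I \right)} = H + H I$
$j{\left(Z \right)} = 9 - 2 Z$ ($j{\left(Z \right)} = - 2 Z - 3 \left(1 - 4\right) = - 2 Z - -9 = - 2 Z + 9 = 9 - 2 Z$)
$\left(\sqrt{t{\left(-4 \right)} + j{\left(-20 \right)}}\right)^{2} = \left(\sqrt{-4 + \left(9 - -40\right)}\right)^{2} = \left(\sqrt{-4 + \left(9 + 40\right)}\right)^{2} = \left(\sqrt{-4 + 49}\right)^{2} = \left(\sqrt{45}\right)^{2} = \left(3 \sqrt{5}\right)^{2} = 45$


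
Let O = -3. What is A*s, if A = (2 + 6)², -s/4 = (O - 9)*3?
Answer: 9216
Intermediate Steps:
s = 144 (s = -4*(-3 - 9)*3 = -(-48)*3 = -4*(-36) = 144)
A = 64 (A = 8² = 64)
A*s = 64*144 = 9216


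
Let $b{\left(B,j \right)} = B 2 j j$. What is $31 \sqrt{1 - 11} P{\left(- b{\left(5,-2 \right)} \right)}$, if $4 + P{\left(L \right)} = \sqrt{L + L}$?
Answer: $124 i \sqrt{10} \left(-1 + i \sqrt{5}\right) \approx -876.81 - 392.12 i$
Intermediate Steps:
$b{\left(B,j \right)} = 2 B j^{2}$
$P{\left(L \right)} = -4 + \sqrt{2} \sqrt{L}$ ($P{\left(L \right)} = -4 + \sqrt{L + L} = -4 + \sqrt{2 L} = -4 + \sqrt{2} \sqrt{L}$)
$31 \sqrt{1 - 11} P{\left(- b{\left(5,-2 \right)} \right)} = 31 \sqrt{1 - 11} \left(-4 + \sqrt{2} \sqrt{- 2 \cdot 5 \left(-2\right)^{2}}\right) = 31 \sqrt{-10} \left(-4 + \sqrt{2} \sqrt{- 2 \cdot 5 \cdot 4}\right) = 31 i \sqrt{10} \left(-4 + \sqrt{2} \sqrt{\left(-1\right) 40}\right) = 31 i \sqrt{10} \left(-4 + \sqrt{2} \sqrt{-40}\right) = 31 i \sqrt{10} \left(-4 + \sqrt{2} \cdot 2 i \sqrt{10}\right) = 31 i \sqrt{10} \left(-4 + 4 i \sqrt{5}\right)$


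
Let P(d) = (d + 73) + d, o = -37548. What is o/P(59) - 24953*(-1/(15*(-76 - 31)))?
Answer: -65030563/306555 ≈ -212.13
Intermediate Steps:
P(d) = 73 + 2*d (P(d) = (73 + d) + d = 73 + 2*d)
o/P(59) - 24953*(-1/(15*(-76 - 31))) = -37548/(73 + 2*59) - 24953*(-1/(15*(-76 - 31))) = -37548/(73 + 118) - 24953/((-15*(-107))) = -37548/191 - 24953/1605 = -65030563/306555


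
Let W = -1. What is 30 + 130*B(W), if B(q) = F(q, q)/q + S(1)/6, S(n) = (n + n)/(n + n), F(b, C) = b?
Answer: 545/3 ≈ 181.67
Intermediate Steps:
S(n) = 1 (S(n) = (2*n)/((2*n)) = (1/(2*n))*(2*n) = 1)
B(q) = 7/6 (B(q) = q/q + 1/6 = 1 + 1*(1/6) = 1 + 1/6 = 7/6)
30 + 130*B(W) = 30 + 130*(7/6) = 30 + 455/3 = 545/3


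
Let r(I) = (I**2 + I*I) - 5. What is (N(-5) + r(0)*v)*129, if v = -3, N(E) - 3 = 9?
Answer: 3483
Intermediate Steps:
r(I) = -5 + 2*I**2 (r(I) = (I**2 + I**2) - 5 = 2*I**2 - 5 = -5 + 2*I**2)
N(E) = 12 (N(E) = 3 + 9 = 12)
(N(-5) + r(0)*v)*129 = (12 + (-5 + 2*0**2)*(-3))*129 = (12 + (-5 + 2*0)*(-3))*129 = (12 + (-5 + 0)*(-3))*129 = (12 - 5*(-3))*129 = (12 + 15)*129 = 27*129 = 3483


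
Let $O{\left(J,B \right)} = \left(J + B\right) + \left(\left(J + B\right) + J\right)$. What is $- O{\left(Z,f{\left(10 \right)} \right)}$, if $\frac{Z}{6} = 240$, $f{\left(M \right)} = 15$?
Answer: $-4350$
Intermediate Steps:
$Z = 1440$ ($Z = 6 \cdot 240 = 1440$)
$O{\left(J,B \right)} = 2 B + 3 J$ ($O{\left(J,B \right)} = \left(B + J\right) + \left(\left(B + J\right) + J\right) = \left(B + J\right) + \left(B + 2 J\right) = 2 B + 3 J$)
$- O{\left(Z,f{\left(10 \right)} \right)} = - (2 \cdot 15 + 3 \cdot 1440) = - (30 + 4320) = \left(-1\right) 4350 = -4350$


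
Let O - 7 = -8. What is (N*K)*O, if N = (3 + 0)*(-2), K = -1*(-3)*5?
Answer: 90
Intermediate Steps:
O = -1 (O = 7 - 8 = -1)
K = 15 (K = 3*5 = 15)
N = -6 (N = 3*(-2) = -6)
(N*K)*O = -6*15*(-1) = -90*(-1) = 90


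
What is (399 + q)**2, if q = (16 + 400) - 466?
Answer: 121801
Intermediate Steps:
q = -50 (q = 416 - 466 = -50)
(399 + q)**2 = (399 - 50)**2 = 349**2 = 121801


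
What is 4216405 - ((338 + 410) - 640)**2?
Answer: 4204741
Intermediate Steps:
4216405 - ((338 + 410) - 640)**2 = 4216405 - (748 - 640)**2 = 4216405 - 1*108**2 = 4216405 - 1*11664 = 4216405 - 11664 = 4204741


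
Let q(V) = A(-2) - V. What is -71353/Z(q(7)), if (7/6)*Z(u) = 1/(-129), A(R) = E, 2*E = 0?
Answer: 21477253/2 ≈ 1.0739e+7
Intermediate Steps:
E = 0 (E = (1/2)*0 = 0)
A(R) = 0
q(V) = -V (q(V) = 0 - V = -V)
Z(u) = -2/301 (Z(u) = (6/7)/(-129) = (6/7)*(-1/129) = -2/301)
-71353/Z(q(7)) = -71353/(-2/301) = -71353*(-301/2) = 21477253/2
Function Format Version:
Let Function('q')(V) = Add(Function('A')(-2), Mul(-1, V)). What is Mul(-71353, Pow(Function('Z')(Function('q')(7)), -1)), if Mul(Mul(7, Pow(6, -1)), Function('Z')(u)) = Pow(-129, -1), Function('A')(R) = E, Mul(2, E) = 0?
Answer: Rational(21477253, 2) ≈ 1.0739e+7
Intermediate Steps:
E = 0 (E = Mul(Rational(1, 2), 0) = 0)
Function('A')(R) = 0
Function('q')(V) = Mul(-1, V) (Function('q')(V) = Add(0, Mul(-1, V)) = Mul(-1, V))
Function('Z')(u) = Rational(-2, 301) (Function('Z')(u) = Mul(Rational(6, 7), Pow(-129, -1)) = Mul(Rational(6, 7), Rational(-1, 129)) = Rational(-2, 301))
Mul(-71353, Pow(Function('Z')(Function('q')(7)), -1)) = Mul(-71353, Pow(Rational(-2, 301), -1)) = Mul(-71353, Rational(-301, 2)) = Rational(21477253, 2)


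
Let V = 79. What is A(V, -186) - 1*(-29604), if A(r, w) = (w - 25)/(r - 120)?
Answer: 1213975/41 ≈ 29609.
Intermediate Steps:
A(r, w) = (-25 + w)/(-120 + r)
A(V, -186) - 1*(-29604) = (-25 - 186)/(-120 + 79) - 1*(-29604) = -211/(-41) + 29604 = -1/41*(-211) + 29604 = 211/41 + 29604 = 1213975/41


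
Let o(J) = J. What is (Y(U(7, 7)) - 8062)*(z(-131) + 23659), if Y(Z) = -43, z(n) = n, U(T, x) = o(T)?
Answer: -190694440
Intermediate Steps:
U(T, x) = T
(Y(U(7, 7)) - 8062)*(z(-131) + 23659) = (-43 - 8062)*(-131 + 23659) = -8105*23528 = -190694440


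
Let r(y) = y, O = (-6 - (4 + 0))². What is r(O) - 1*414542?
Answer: -414442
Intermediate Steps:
O = 100 (O = (-6 - 1*4)² = (-6 - 4)² = (-10)² = 100)
r(O) - 1*414542 = 100 - 1*414542 = 100 - 414542 = -414442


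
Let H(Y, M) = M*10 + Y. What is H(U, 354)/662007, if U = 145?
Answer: 3685/662007 ≈ 0.0055664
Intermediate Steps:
H(Y, M) = Y + 10*M (H(Y, M) = 10*M + Y = Y + 10*M)
H(U, 354)/662007 = (145 + 10*354)/662007 = (145 + 3540)*(1/662007) = 3685*(1/662007) = 3685/662007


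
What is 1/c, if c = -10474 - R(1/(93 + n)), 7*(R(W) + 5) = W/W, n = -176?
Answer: -7/73284 ≈ -9.5519e-5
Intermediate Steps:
R(W) = -34/7 (R(W) = -5 + (W/W)/7 = -5 + (⅐)*1 = -5 + ⅐ = -34/7)
c = -73284/7 (c = -10474 - 1*(-34/7) = -10474 + 34/7 = -73284/7 ≈ -10469.)
1/c = 1/(-73284/7) = -7/73284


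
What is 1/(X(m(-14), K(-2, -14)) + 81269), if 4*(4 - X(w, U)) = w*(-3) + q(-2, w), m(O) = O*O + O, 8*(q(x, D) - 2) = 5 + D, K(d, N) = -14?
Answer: 32/2604901 ≈ 1.2285e-5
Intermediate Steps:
q(x, D) = 21/8 + D/8 (q(x, D) = 2 + (5 + D)/8 = 2 + (5/8 + D/8) = 21/8 + D/8)
m(O) = O + O**2 (m(O) = O**2 + O = O + O**2)
X(w, U) = 107/32 + 23*w/32 (X(w, U) = 4 - (w*(-3) + (21/8 + w/8))/4 = 4 - (-3*w + (21/8 + w/8))/4 = 4 - (21/8 - 23*w/8)/4 = 4 + (-21/32 + 23*w/32) = 107/32 + 23*w/32)
1/(X(m(-14), K(-2, -14)) + 81269) = 1/((107/32 + 23*(-14*(1 - 14))/32) + 81269) = 1/((107/32 + 23*(-14*(-13))/32) + 81269) = 1/((107/32 + (23/32)*182) + 81269) = 1/((107/32 + 2093/16) + 81269) = 1/(4293/32 + 81269) = 1/(2604901/32) = 32/2604901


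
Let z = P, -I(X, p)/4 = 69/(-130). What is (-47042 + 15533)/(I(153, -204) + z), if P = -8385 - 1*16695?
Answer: 227565/181118 ≈ 1.2564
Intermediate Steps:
I(X, p) = 138/65 (I(X, p) = -276/(-130) = -276*(-1)/130 = -4*(-69/130) = 138/65)
P = -25080 (P = -8385 - 16695 = -25080)
z = -25080
(-47042 + 15533)/(I(153, -204) + z) = (-47042 + 15533)/(138/65 - 25080) = -31509/(-1630062/65) = -31509*(-65/1630062) = 227565/181118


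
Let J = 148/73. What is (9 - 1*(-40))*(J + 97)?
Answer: 354221/73 ≈ 4852.3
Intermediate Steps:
J = 148/73 (J = 148*(1/73) = 148/73 ≈ 2.0274)
(9 - 1*(-40))*(J + 97) = (9 - 1*(-40))*(148/73 + 97) = (9 + 40)*(7229/73) = 49*(7229/73) = 354221/73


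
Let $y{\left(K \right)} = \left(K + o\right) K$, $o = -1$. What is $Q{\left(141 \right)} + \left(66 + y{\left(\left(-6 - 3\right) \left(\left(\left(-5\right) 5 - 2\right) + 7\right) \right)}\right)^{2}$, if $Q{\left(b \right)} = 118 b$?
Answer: $1042402434$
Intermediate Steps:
$y{\left(K \right)} = K \left(-1 + K\right)$ ($y{\left(K \right)} = \left(K - 1\right) K = \left(-1 + K\right) K = K \left(-1 + K\right)$)
$Q{\left(141 \right)} + \left(66 + y{\left(\left(-6 - 3\right) \left(\left(\left(-5\right) 5 - 2\right) + 7\right) \right)}\right)^{2} = 118 \cdot 141 + \left(66 + \left(-6 - 3\right) \left(\left(\left(-5\right) 5 - 2\right) + 7\right) \left(-1 + \left(-6 - 3\right) \left(\left(\left(-5\right) 5 - 2\right) + 7\right)\right)\right)^{2} = 16638 + \left(66 + - 9 \left(\left(-25 - 2\right) + 7\right) \left(-1 - 9 \left(\left(-25 - 2\right) + 7\right)\right)\right)^{2} = 16638 + \left(66 + - 9 \left(-27 + 7\right) \left(-1 - 9 \left(-27 + 7\right)\right)\right)^{2} = 16638 + \left(66 + \left(-9\right) \left(-20\right) \left(-1 - -180\right)\right)^{2} = 16638 + \left(66 + 180 \left(-1 + 180\right)\right)^{2} = 16638 + \left(66 + 180 \cdot 179\right)^{2} = 16638 + \left(66 + 32220\right)^{2} = 16638 + 32286^{2} = 16638 + 1042385796 = 1042402434$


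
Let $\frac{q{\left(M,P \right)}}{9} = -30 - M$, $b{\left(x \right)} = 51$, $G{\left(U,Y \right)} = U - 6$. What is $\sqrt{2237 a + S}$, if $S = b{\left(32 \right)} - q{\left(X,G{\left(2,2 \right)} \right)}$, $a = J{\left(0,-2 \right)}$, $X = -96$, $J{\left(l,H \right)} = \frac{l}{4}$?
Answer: $i \sqrt{543} \approx 23.302 i$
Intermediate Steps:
$G{\left(U,Y \right)} = -6 + U$ ($G{\left(U,Y \right)} = U - 6 = -6 + U$)
$J{\left(l,H \right)} = \frac{l}{4}$ ($J{\left(l,H \right)} = l \frac{1}{4} = \frac{l}{4}$)
$q{\left(M,P \right)} = -270 - 9 M$ ($q{\left(M,P \right)} = 9 \left(-30 - M\right) = -270 - 9 M$)
$a = 0$ ($a = \frac{1}{4} \cdot 0 = 0$)
$S = -543$ ($S = 51 - \left(-270 - -864\right) = 51 - \left(-270 + 864\right) = 51 - 594 = -543$)
$\sqrt{2237 a + S} = \sqrt{2237 \cdot 0 - 543} = \sqrt{0 - 543} = \sqrt{-543} = i \sqrt{543}$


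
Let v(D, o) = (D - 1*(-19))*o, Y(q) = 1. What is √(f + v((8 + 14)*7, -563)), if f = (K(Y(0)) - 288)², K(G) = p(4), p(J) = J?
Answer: I*√16743 ≈ 129.39*I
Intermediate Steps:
K(G) = 4
f = 80656 (f = (4 - 288)² = (-284)² = 80656)
v(D, o) = o*(19 + D) (v(D, o) = (D + 19)*o = (19 + D)*o = o*(19 + D))
√(f + v((8 + 14)*7, -563)) = √(80656 - 563*(19 + (8 + 14)*7)) = √(80656 - 563*(19 + 22*7)) = √(80656 - 563*(19 + 154)) = √(80656 - 563*173) = √(80656 - 97399) = √(-16743) = I*√16743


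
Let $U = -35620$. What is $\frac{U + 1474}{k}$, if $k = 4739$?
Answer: $- \frac{4878}{677} \approx -7.2053$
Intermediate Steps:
$\frac{U + 1474}{k} = \frac{-35620 + 1474}{4739} = \left(-34146\right) \frac{1}{4739} = - \frac{4878}{677}$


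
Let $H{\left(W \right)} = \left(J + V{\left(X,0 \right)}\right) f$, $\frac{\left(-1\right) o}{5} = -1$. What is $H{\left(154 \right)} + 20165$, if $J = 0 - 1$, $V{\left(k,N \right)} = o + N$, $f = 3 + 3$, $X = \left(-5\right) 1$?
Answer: $20189$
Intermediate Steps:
$o = 5$ ($o = \left(-5\right) \left(-1\right) = 5$)
$X = -5$
$f = 6$
$V{\left(k,N \right)} = 5 + N$
$J = -1$ ($J = 0 - 1 = -1$)
$H{\left(W \right)} = 24$ ($H{\left(W \right)} = \left(-1 + \left(5 + 0\right)\right) 6 = \left(-1 + 5\right) 6 = 4 \cdot 6 = 24$)
$H{\left(154 \right)} + 20165 = 24 + 20165 = 20189$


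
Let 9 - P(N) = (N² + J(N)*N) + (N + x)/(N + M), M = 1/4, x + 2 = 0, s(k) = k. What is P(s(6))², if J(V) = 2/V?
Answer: 549081/625 ≈ 878.53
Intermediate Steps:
x = -2 (x = -2 + 0 = -2)
M = ¼ ≈ 0.25000
P(N) = 7 - N² - (-2 + N)/(¼ + N) (P(N) = 9 - ((N² + (2/N)*N) + (N - 2)/(N + ¼)) = 9 - ((N² + 2) + (-2 + N)/(¼ + N)) = 9 - ((2 + N²) + (-2 + N)/(¼ + N)) = 9 - (2 + N² + (-2 + N)/(¼ + N)) = 9 + (-2 - N² - (-2 + N)/(¼ + N)) = 7 - N² - (-2 + N)/(¼ + N))
P(s(6))² = ((15 - 1*6² - 4*6³ + 24*6)/(1 + 4*6))² = ((15 - 1*36 - 4*216 + 144)/(1 + 24))² = ((15 - 36 - 864 + 144)/25)² = ((1/25)*(-741))² = (-741/25)² = 549081/625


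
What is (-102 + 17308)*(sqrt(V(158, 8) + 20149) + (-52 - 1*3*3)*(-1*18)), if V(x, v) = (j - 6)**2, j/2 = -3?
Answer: 18892188 + 17206*sqrt(20293) ≈ 2.1343e+7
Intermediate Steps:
j = -6 (j = 2*(-3) = -6)
V(x, v) = 144 (V(x, v) = (-6 - 6)**2 = (-12)**2 = 144)
(-102 + 17308)*(sqrt(V(158, 8) + 20149) + (-52 - 1*3*3)*(-1*18)) = (-102 + 17308)*(sqrt(144 + 20149) + (-52 - 1*3*3)*(-1*18)) = 17206*(sqrt(20293) + (-52 - 3*3)*(-18)) = 17206*(sqrt(20293) + (-52 - 9)*(-18)) = 17206*(sqrt(20293) - 61*(-18)) = 17206*(sqrt(20293) + 1098) = 17206*(1098 + sqrt(20293)) = 18892188 + 17206*sqrt(20293)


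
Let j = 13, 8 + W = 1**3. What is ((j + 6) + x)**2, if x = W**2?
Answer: 4624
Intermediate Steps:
W = -7 (W = -8 + 1**3 = -8 + 1 = -7)
x = 49 (x = (-7)**2 = 49)
((j + 6) + x)**2 = ((13 + 6) + 49)**2 = (19 + 49)**2 = 68**2 = 4624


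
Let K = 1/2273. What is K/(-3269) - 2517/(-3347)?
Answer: 18702406582/24869672639 ≈ 0.75202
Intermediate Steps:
K = 1/2273 ≈ 0.00043995
K/(-3269) - 2517/(-3347) = (1/2273)/(-3269) - 2517/(-3347) = (1/2273)*(-1/3269) - 2517*(-1/3347) = -1/7430437 + 2517/3347 = 18702406582/24869672639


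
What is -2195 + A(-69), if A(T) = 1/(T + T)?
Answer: -302911/138 ≈ -2195.0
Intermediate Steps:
A(T) = 1/(2*T)
-2195 + A(-69) = -2195 + (½)/(-69) = -2195 + (½)*(-1/69) = -2195 - 1/138 = -302911/138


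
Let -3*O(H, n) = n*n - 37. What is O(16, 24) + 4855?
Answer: 14026/3 ≈ 4675.3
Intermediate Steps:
O(H, n) = 37/3 - n²/3 (O(H, n) = -(n*n - 37)/3 = -(n² - 37)/3 = -(-37 + n²)/3 = 37/3 - n²/3)
O(16, 24) + 4855 = (37/3 - ⅓*24²) + 4855 = (37/3 - ⅓*576) + 4855 = (37/3 - 192) + 4855 = -539/3 + 4855 = 14026/3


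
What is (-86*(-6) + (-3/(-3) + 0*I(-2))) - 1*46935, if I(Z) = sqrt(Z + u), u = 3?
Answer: -46418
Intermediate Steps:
I(Z) = sqrt(3 + Z) (I(Z) = sqrt(Z + 3) = sqrt(3 + Z))
(-86*(-6) + (-3/(-3) + 0*I(-2))) - 1*46935 = (-86*(-6) + (-3/(-3) + 0*sqrt(3 - 2))) - 1*46935 = (516 + (-3*(-1/3) + 0*sqrt(1))) - 46935 = (516 + (1 + 0*1)) - 46935 = (516 + (1 + 0)) - 46935 = (516 + 1) - 46935 = 517 - 46935 = -46418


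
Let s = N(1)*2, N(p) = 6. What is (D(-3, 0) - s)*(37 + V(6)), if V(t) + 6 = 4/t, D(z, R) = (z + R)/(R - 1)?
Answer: -285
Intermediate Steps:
D(z, R) = (R + z)/(-1 + R)
s = 12 (s = 6*2 = 12)
V(t) = -6 + 4/t
(D(-3, 0) - s)*(37 + V(6)) = ((0 - 3)/(-1 + 0) - 1*12)*(37 + (-6 + 4/6)) = (-3/(-1) - 12)*(37 + (-6 + 4*(⅙))) = (-1*(-3) - 12)*(37 + (-6 + ⅔)) = (3 - 12)*(37 - 16/3) = -9*95/3 = -285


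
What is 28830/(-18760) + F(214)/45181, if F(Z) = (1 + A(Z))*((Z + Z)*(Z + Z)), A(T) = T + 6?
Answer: 75817096841/84759556 ≈ 894.50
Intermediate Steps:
A(T) = 6 + T
F(Z) = 4*Z²*(7 + Z) (F(Z) = (1 + (6 + Z))*((Z + Z)*(Z + Z)) = (7 + Z)*((2*Z)*(2*Z)) = (7 + Z)*(4*Z²) = 4*Z²*(7 + Z))
28830/(-18760) + F(214)/45181 = 28830/(-18760) + (4*214²*(7 + 214))/45181 = 28830*(-1/18760) + (4*45796*221)*(1/45181) = -2883/1876 + 40483664*(1/45181) = -2883/1876 + 40483664/45181 = 75817096841/84759556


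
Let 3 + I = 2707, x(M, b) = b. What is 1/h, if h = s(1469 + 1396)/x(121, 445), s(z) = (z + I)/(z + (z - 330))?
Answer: 2403000/5569 ≈ 431.50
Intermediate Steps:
I = 2704 (I = -3 + 2707 = 2704)
s(z) = (2704 + z)/(-330 + 2*z) (s(z) = (z + 2704)/(z + (z - 330)) = (2704 + z)/(z + (-330 + z)) = (2704 + z)/(-330 + 2*z))
h = 5569/2403000 (h = ((2704 + (1469 + 1396))/(2*(-165 + (1469 + 1396))))/445 = ((2704 + 2865)/(2*(-165 + 2865)))*(1/445) = ((½)*5569/2700)*(1/445) = ((½)*(1/2700)*5569)*(1/445) = (5569/5400)*(1/445) = 5569/2403000 ≈ 0.0023175)
1/h = 1/(5569/2403000) = 2403000/5569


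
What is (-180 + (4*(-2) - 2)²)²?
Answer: 6400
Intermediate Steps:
(-180 + (4*(-2) - 2)²)² = (-180 + (-8 - 2)²)² = (-180 + (-10)²)² = (-180 + 100)² = (-80)² = 6400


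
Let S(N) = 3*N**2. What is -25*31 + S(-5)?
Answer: -700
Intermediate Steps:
-25*31 + S(-5) = -25*31 + 3*(-5)**2 = -775 + 3*25 = -775 + 75 = -700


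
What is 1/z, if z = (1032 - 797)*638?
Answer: 1/149930 ≈ 6.6698e-6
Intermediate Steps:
z = 149930 (z = 235*638 = 149930)
1/z = 1/149930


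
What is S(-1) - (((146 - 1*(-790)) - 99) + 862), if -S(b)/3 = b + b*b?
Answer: -1699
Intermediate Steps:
S(b) = -3*b - 3*b² (S(b) = -3*(b + b*b) = -3*(b + b²) = -3*b - 3*b²)
S(-1) - (((146 - 1*(-790)) - 99) + 862) = -3*(-1)*(1 - 1) - (((146 - 1*(-790)) - 99) + 862) = -3*(-1)*0 - (((146 + 790) - 99) + 862) = 0 - ((936 - 99) + 862) = 0 - (837 + 862) = 0 - 1*1699 = 0 - 1699 = -1699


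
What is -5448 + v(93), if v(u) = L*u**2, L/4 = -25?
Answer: -870348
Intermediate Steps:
L = -100 (L = 4*(-25) = -100)
v(u) = -100*u**2
-5448 + v(93) = -5448 - 100*93**2 = -5448 - 100*8649 = -5448 - 864900 = -870348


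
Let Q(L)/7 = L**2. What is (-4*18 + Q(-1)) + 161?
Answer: 96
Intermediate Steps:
Q(L) = 7*L**2
(-4*18 + Q(-1)) + 161 = (-4*18 + 7*(-1)**2) + 161 = (-72 + 7*1) + 161 = (-72 + 7) + 161 = -65 + 161 = 96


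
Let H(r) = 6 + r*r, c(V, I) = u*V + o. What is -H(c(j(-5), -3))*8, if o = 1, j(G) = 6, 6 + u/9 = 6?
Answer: -56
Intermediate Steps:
u = 0 (u = -54 + 9*6 = -54 + 54 = 0)
c(V, I) = 1 (c(V, I) = 0*V + 1 = 0 + 1 = 1)
H(r) = 6 + r²
-H(c(j(-5), -3))*8 = -(6 + 1²)*8 = -(6 + 1)*8 = -1*7*8 = -7*8 = -56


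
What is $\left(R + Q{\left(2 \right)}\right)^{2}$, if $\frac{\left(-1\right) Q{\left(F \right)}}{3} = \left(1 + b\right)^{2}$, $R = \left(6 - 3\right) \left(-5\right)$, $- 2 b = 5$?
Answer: $\frac{7569}{16} \approx 473.06$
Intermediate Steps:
$b = - \frac{5}{2}$ ($b = \left(- \frac{1}{2}\right) 5 = - \frac{5}{2} \approx -2.5$)
$R = -15$ ($R = 3 \left(-5\right) = -15$)
$Q{\left(F \right)} = - \frac{27}{4}$ ($Q{\left(F \right)} = - 3 \left(1 - \frac{5}{2}\right)^{2} = - 3 \left(- \frac{3}{2}\right)^{2} = \left(-3\right) \frac{9}{4} = - \frac{27}{4}$)
$\left(R + Q{\left(2 \right)}\right)^{2} = \left(-15 - \frac{27}{4}\right)^{2} = \left(- \frac{87}{4}\right)^{2} = \frac{7569}{16}$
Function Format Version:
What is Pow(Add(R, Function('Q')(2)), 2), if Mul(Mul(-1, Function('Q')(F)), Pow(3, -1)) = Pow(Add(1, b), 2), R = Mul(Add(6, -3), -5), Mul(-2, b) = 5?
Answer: Rational(7569, 16) ≈ 473.06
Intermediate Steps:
b = Rational(-5, 2) (b = Mul(Rational(-1, 2), 5) = Rational(-5, 2) ≈ -2.5000)
R = -15 (R = Mul(3, -5) = -15)
Function('Q')(F) = Rational(-27, 4) (Function('Q')(F) = Mul(-3, Pow(Add(1, Rational(-5, 2)), 2)) = Mul(-3, Pow(Rational(-3, 2), 2)) = Mul(-3, Rational(9, 4)) = Rational(-27, 4))
Pow(Add(R, Function('Q')(2)), 2) = Pow(Add(-15, Rational(-27, 4)), 2) = Pow(Rational(-87, 4), 2) = Rational(7569, 16)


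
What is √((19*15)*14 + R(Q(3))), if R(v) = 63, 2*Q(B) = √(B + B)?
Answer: √4053 ≈ 63.663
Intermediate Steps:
Q(B) = √2*√B/2 (Q(B) = √(B + B)/2 = √(2*B)/2 = (√2*√B)/2 = √2*√B/2)
√((19*15)*14 + R(Q(3))) = √((19*15)*14 + 63) = √(285*14 + 63) = √(3990 + 63) = √4053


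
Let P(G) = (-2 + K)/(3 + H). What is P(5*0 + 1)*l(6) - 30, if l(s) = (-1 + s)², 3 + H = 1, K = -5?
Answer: -205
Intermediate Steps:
H = -2 (H = -3 + 1 = -2)
P(G) = -7 (P(G) = (-2 - 5)/(3 - 2) = -7/1 = -7*1 = -7)
P(5*0 + 1)*l(6) - 30 = -7*(-1 + 6)² - 30 = -7*5² - 30 = -7*25 - 30 = -175 - 30 = -205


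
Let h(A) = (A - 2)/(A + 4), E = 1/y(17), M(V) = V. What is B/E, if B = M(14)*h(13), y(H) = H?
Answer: 154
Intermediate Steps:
E = 1/17 ≈ 0.058824
h(A) = (-2 + A)/(4 + A)
B = 154/17 (B = 14*((-2 + 13)/(4 + 13)) = 14*(11/17) = 154/17 ≈ 9.0588)
B/E = 154/(17*(1/17)) = (154/17)*17 = 154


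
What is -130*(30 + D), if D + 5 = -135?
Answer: 14300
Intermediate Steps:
D = -140 (D = -5 - 135 = -140)
-130*(30 + D) = -130*(30 - 140) = -130*(-110) = 14300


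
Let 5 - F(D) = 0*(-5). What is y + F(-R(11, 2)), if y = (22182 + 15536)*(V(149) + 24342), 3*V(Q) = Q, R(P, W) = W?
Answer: 2760014665/3 ≈ 9.2000e+8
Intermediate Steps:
V(Q) = Q/3
F(D) = 5 (F(D) = 5 - 0*(-5) = 5 - 1*0 = 5 + 0 = 5)
y = 2760014650/3 (y = (22182 + 15536)*((1/3)*149 + 24342) = 37718*(149/3 + 24342) = 37718*(73175/3) = 2760014650/3 ≈ 9.2000e+8)
y + F(-R(11, 2)) = 2760014650/3 + 5 = 2760014665/3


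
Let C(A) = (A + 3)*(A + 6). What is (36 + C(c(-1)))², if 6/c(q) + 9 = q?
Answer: 1498176/625 ≈ 2397.1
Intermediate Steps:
c(q) = 6/(-9 + q)
C(A) = (3 + A)*(6 + A)
(36 + C(c(-1)))² = (36 + (18 + (6/(-9 - 1))² + 9*(6/(-9 - 1))))² = (36 + (18 + (6/(-10))² + 9*(6/(-10))))² = (36 + (18 + (6*(-⅒))² + 9*(6*(-⅒))))² = (36 + (18 + (-⅗)² + 9*(-⅗)))² = (36 + (18 + 9/25 - 27/5))² = (36 + 324/25)² = (1224/25)² = 1498176/625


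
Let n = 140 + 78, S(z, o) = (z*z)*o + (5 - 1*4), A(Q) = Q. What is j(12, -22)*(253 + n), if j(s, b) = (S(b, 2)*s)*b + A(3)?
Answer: -120487923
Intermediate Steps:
S(z, o) = 1 + o*z² (S(z, o) = z²*o + (5 - 4) = o*z² + 1 = 1 + o*z²)
j(s, b) = 3 + b*s*(1 + 2*b²) (j(s, b) = ((1 + 2*b²)*s)*b + 3 = (s*(1 + 2*b²))*b + 3 = b*s*(1 + 2*b²) + 3 = 3 + b*s*(1 + 2*b²))
n = 218
j(12, -22)*(253 + n) = (3 - 22*12*(1 + 2*(-22)²))*(253 + 218) = (3 - 22*12*(1 + 2*484))*471 = (3 - 22*12*(1 + 968))*471 = (3 - 22*12*969)*471 = (3 - 255816)*471 = -255813*471 = -120487923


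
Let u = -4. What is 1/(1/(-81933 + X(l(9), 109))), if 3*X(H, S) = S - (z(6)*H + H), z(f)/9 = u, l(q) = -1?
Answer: -245725/3 ≈ -81908.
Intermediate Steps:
z(f) = -36 (z(f) = 9*(-4) = -36)
X(H, S) = S/3 + 35*H/3 (X(H, S) = (S - (-36*H + H))/3 = (S - (-35)*H)/3 = (S + 35*H)/3 = S/3 + 35*H/3)
1/(1/(-81933 + X(l(9), 109))) = 1/(1/(-81933 + ((⅓)*109 + (35/3)*(-1)))) = 1/(1/(-81933 + (109/3 - 35/3))) = 1/(1/(-81933 + 74/3)) = 1/(1/(-245725/3)) = 1/(-3/245725) = -245725/3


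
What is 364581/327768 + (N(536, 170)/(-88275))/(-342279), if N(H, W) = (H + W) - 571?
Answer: 3885607699643/3493264485480 ≈ 1.1123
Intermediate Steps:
N(H, W) = -571 + H + W
364581/327768 + (N(536, 170)/(-88275))/(-342279) = 364581/327768 + ((-571 + 536 + 170)/(-88275))/(-342279) = 364581*(1/327768) + (135*(-1/88275))*(-1/342279) = 17361/15608 - 9/5885*(-1/342279) = 17361/15608 + 1/223812435 = 3885607699643/3493264485480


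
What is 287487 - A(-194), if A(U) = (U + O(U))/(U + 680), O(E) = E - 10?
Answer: 69859540/243 ≈ 2.8749e+5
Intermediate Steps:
O(E) = -10 + E
A(U) = (-10 + 2*U)/(680 + U) (A(U) = (U + (-10 + U))/(U + 680) = (-10 + 2*U)/(680 + U))
287487 - A(-194) = 287487 - 2*(-5 - 194)/(680 - 194) = 287487 - 2*(-199)/486 = 287487 - 1*(-199/243) = 287487 + 199/243 = 69859540/243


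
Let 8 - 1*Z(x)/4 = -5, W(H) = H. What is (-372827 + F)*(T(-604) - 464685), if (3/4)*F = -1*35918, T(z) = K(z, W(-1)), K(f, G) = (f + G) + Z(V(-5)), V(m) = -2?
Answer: 587201537414/3 ≈ 1.9573e+11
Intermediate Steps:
Z(x) = 52 (Z(x) = 32 - 4*(-5) = 32 + 20 = 52)
K(f, G) = 52 + G + f (K(f, G) = (f + G) + 52 = (G + f) + 52 = 52 + G + f)
T(z) = 51 + z (T(z) = 52 - 1 + z = 51 + z)
F = -143672/3 (F = 4*(-1*35918)/3 = (4/3)*(-35918) = -143672/3 ≈ -47891.)
(-372827 + F)*(T(-604) - 464685) = (-372827 - 143672/3)*((51 - 604) - 464685) = -1262153*(-553 - 464685)/3 = -1262153/3*(-465238) = 587201537414/3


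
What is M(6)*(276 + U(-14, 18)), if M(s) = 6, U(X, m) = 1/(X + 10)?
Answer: 3309/2 ≈ 1654.5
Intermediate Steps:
U(X, m) = 1/(10 + X)
M(6)*(276 + U(-14, 18)) = 6*(276 + 1/(10 - 14)) = 6*(276 + 1/(-4)) = 6*(276 - 1/4) = 6*(1103/4) = 3309/2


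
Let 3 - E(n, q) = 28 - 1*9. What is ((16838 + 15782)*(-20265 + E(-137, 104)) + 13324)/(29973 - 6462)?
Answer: -220517632/7837 ≈ -28138.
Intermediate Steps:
E(n, q) = -16 (E(n, q) = 3 - (28 - 1*9) = 3 - (28 - 9) = 3 - 1*19 = 3 - 19 = -16)
((16838 + 15782)*(-20265 + E(-137, 104)) + 13324)/(29973 - 6462) = ((16838 + 15782)*(-20265 - 16) + 13324)/(29973 - 6462) = (32620*(-20281) + 13324)/23511 = (-661566220 + 13324)*(1/23511) = -661552896*1/23511 = -220517632/7837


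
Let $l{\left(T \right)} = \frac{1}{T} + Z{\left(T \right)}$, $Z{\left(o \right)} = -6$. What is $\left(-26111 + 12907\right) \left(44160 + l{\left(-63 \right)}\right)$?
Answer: $- \frac{36729580004}{63} \approx -5.8301 \cdot 10^{8}$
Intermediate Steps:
$l{\left(T \right)} = -6 + \frac{1}{T}$ ($l{\left(T \right)} = \frac{1}{T} - 6 = -6 + \frac{1}{T}$)
$\left(-26111 + 12907\right) \left(44160 + l{\left(-63 \right)}\right) = \left(-26111 + 12907\right) \left(44160 - \left(6 - \frac{1}{-63}\right)\right) = - 13204 \left(44160 - \frac{379}{63}\right) = \left(-13204\right) \frac{2781701}{63} = - \frac{36729580004}{63}$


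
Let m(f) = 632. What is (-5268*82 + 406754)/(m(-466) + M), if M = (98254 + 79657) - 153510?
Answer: -25222/25033 ≈ -1.0075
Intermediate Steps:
M = 24401 (M = 177911 - 153510 = 24401)
(-5268*82 + 406754)/(m(-466) + M) = (-5268*82 + 406754)/(632 + 24401) = (-431976 + 406754)/25033 = -25222*1/25033 = -25222/25033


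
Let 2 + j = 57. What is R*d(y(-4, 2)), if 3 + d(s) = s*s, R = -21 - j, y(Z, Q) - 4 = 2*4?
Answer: -10716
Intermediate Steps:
j = 55 (j = -2 + 57 = 55)
y(Z, Q) = 12 (y(Z, Q) = 4 + 2*4 = 4 + 8 = 12)
R = -76 (R = -21 - 1*55 = -21 - 55 = -76)
d(s) = -3 + s**2 (d(s) = -3 + s*s = -3 + s**2)
R*d(y(-4, 2)) = -76*(-3 + 12**2) = -76*(-3 + 144) = -76*141 = -10716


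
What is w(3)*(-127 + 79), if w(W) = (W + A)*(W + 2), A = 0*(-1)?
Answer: -720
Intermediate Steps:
A = 0
w(W) = W*(2 + W) (w(W) = (W + 0)*(W + 2) = W*(2 + W))
w(3)*(-127 + 79) = (3*(2 + 3))*(-127 + 79) = (3*5)*(-48) = 15*(-48) = -720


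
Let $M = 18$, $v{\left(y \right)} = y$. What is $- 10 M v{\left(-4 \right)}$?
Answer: $720$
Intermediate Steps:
$- 10 M v{\left(-4 \right)} = \left(-10\right) 18 \left(-4\right) = \left(-180\right) \left(-4\right) = 720$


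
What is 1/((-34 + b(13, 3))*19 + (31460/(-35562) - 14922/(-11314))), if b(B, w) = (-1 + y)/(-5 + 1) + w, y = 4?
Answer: -402348468/242541995597 ≈ -0.0016589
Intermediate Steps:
b(B, w) = -¾ + w (b(B, w) = (-1 + 4)/(-5 + 1) + w = 3/(-4) + w = 3*(-¼) + w = -¾ + w)
1/((-34 + b(13, 3))*19 + (31460/(-35562) - 14922/(-11314))) = 1/((-34 + (-¾ + 3))*19 + (31460/(-35562) - 14922/(-11314))) = 1/((-34 + 9/4)*19 + (31460*(-1/35562) - 14922*(-1/11314))) = 1/(-127/4*19 + (-15730/17781 + 7461/5657)) = 1/(-2413/4 + 43679431/100587117) = 1/(-242541995597/402348468) = -402348468/242541995597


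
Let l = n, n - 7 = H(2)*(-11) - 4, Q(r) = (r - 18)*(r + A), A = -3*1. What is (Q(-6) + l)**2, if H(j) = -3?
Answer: 63504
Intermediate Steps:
A = -3
Q(r) = (-18 + r)*(-3 + r) (Q(r) = (r - 18)*(r - 3) = (-18 + r)*(-3 + r))
n = 36 (n = 7 + (-3*(-11) - 4) = 7 + (33 - 4) = 7 + 29 = 36)
l = 36
(Q(-6) + l)**2 = ((54 + (-6)**2 - 21*(-6)) + 36)**2 = ((54 + 36 + 126) + 36)**2 = (216 + 36)**2 = 252**2 = 63504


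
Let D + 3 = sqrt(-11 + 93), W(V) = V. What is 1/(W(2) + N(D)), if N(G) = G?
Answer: 1/81 + sqrt(82)/81 ≈ 0.12414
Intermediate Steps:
D = -3 + sqrt(82) (D = -3 + sqrt(-11 + 93) = -3 + sqrt(82) ≈ 6.0554)
1/(W(2) + N(D)) = 1/(2 + (-3 + sqrt(82))) = 1/(-1 + sqrt(82))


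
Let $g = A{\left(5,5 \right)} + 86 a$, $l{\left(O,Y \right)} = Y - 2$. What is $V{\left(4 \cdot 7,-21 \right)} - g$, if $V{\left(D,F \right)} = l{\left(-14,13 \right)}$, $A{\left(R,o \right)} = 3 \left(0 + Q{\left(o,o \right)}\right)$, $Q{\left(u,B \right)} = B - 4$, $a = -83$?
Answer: $7146$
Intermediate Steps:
$l{\left(O,Y \right)} = -2 + Y$
$Q{\left(u,B \right)} = -4 + B$
$A{\left(R,o \right)} = -12 + 3 o$ ($A{\left(R,o \right)} = 3 \left(0 + \left(-4 + o\right)\right) = 3 \left(-4 + o\right) = -12 + 3 o$)
$V{\left(D,F \right)} = 11$ ($V{\left(D,F \right)} = -2 + 13 = 11$)
$g = -7135$ ($g = \left(-12 + 3 \cdot 5\right) + 86 \left(-83\right) = \left(-12 + 15\right) - 7138 = 3 - 7138 = -7135$)
$V{\left(4 \cdot 7,-21 \right)} - g = 11 - -7135 = 11 + 7135 = 7146$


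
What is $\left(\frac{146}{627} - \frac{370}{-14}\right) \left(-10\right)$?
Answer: $- \frac{1170170}{4389} \approx -266.61$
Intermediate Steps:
$\left(\frac{146}{627} - \frac{370}{-14}\right) \left(-10\right) = \left(146 \cdot \frac{1}{627} - - \frac{185}{7}\right) \left(-10\right) = \left(\frac{146}{627} + \frac{185}{7}\right) \left(-10\right) = \frac{117017}{4389} \left(-10\right) = - \frac{1170170}{4389}$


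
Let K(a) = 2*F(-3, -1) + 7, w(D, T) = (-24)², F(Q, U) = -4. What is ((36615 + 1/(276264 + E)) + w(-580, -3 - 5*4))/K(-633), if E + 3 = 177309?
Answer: -16868721871/453570 ≈ -37191.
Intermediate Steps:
E = 177306 (E = -3 + 177309 = 177306)
w(D, T) = 576
K(a) = -1 (K(a) = 2*(-4) + 7 = -8 + 7 = -1)
((36615 + 1/(276264 + E)) + w(-580, -3 - 5*4))/K(-633) = ((36615 + 1/(276264 + 177306)) + 576)/(-1) = ((36615 + 1/453570) + 576)*(-1) = (16607465551/453570 + 576)*(-1) = (16868721871/453570)*(-1) = -16868721871/453570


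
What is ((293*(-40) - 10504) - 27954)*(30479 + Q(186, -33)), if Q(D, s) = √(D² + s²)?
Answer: -1529375262 - 150534*√3965 ≈ -1.5389e+9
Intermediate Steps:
((293*(-40) - 10504) - 27954)*(30479 + Q(186, -33)) = ((293*(-40) - 10504) - 27954)*(30479 + √(186² + (-33)²)) = ((-11720 - 10504) - 27954)*(30479 + √(34596 + 1089)) = (-22224 - 27954)*(30479 + √35685) = -50178*(30479 + 3*√3965) = -1529375262 - 150534*√3965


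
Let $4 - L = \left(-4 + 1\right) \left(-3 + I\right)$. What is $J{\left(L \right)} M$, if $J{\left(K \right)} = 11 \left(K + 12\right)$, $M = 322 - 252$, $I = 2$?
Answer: $10010$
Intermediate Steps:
$L = 1$ ($L = 4 - \left(-4 + 1\right) \left(-3 + 2\right) = 4 - \left(-3\right) \left(-1\right) = 4 - 3 = 1$)
$M = 70$
$J{\left(K \right)} = 132 + 11 K$ ($J{\left(K \right)} = 11 \left(12 + K\right) = 132 + 11 K$)
$J{\left(L \right)} M = \left(132 + 11 \cdot 1\right) 70 = \left(132 + 11\right) 70 = 143 \cdot 70 = 10010$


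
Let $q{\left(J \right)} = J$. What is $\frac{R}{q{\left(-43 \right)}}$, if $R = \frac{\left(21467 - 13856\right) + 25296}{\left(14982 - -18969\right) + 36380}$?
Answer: $- \frac{32907}{3024233} \approx -0.010881$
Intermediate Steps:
$R = \frac{32907}{70331}$ ($R = \frac{7611 + 25296}{\left(14982 + 18969\right) + 36380} = \frac{32907}{33951 + 36380} = \frac{32907}{70331} \approx 0.46789$)
$\frac{R}{q{\left(-43 \right)}} = \frac{32907}{70331 \left(-43\right)} = \frac{32907}{70331} \left(- \frac{1}{43}\right) = - \frac{32907}{3024233}$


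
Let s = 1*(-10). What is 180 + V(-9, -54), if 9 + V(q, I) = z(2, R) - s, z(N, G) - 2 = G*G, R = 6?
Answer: 219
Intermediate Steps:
z(N, G) = 2 + G² (z(N, G) = 2 + G*G = 2 + G²)
s = -10
V(q, I) = 39 (V(q, I) = -9 + ((2 + 6²) - 1*(-10)) = -9 + ((2 + 36) + 10) = -9 + (38 + 10) = -9 + 48 = 39)
180 + V(-9, -54) = 180 + 39 = 219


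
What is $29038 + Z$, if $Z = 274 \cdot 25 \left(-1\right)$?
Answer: $22188$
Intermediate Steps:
$Z = -6850$ ($Z = 274 \left(-25\right) = -6850$)
$29038 + Z = 29038 - 6850 = 22188$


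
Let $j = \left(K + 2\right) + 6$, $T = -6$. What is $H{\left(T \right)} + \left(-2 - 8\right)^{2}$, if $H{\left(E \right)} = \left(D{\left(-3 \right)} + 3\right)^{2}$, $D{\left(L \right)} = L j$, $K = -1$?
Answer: $424$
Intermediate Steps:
$j = 7$ ($j = \left(-1 + 2\right) + 6 = 1 + 6 = 7$)
$D{\left(L \right)} = 7 L$ ($D{\left(L \right)} = L 7 = 7 L$)
$H{\left(E \right)} = 324$ ($H{\left(E \right)} = \left(7 \left(-3\right) + 3\right)^{2} = \left(-21 + 3\right)^{2} = \left(-18\right)^{2} = 324$)
$H{\left(T \right)} + \left(-2 - 8\right)^{2} = 324 + \left(-2 - 8\right)^{2} = 324 + \left(-10\right)^{2} = 324 + 100 = 424$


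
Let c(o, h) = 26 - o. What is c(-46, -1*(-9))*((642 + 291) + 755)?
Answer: 121536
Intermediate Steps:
c(-46, -1*(-9))*((642 + 291) + 755) = (26 - 1*(-46))*((642 + 291) + 755) = (26 + 46)*(933 + 755) = 72*1688 = 121536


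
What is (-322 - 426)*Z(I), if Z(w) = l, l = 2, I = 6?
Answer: -1496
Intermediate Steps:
Z(w) = 2
(-322 - 426)*Z(I) = (-322 - 426)*2 = -748*2 = -1496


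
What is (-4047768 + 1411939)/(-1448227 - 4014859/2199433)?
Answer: 5797329284957/3185282270150 ≈ 1.8200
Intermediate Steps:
(-4047768 + 1411939)/(-1448227 - 4014859/2199433) = -2635829/(-1448227 - 4014859*1/2199433) = -2635829/(-1448227 - 4014859/2199433) = -2635829/(-3185282270150/2199433) = -2635829*(-2199433/3185282270150) = 5797329284957/3185282270150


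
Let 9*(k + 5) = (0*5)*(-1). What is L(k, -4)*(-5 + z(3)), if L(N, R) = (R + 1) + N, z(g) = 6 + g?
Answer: -32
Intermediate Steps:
k = -5 (k = -5 + ((0*5)*(-1))/9 = -5 + (0*(-1))/9 = -5 + (1/9)*0 = -5 + 0 = -5)
L(N, R) = 1 + N + R (L(N, R) = (1 + R) + N = 1 + N + R)
L(k, -4)*(-5 + z(3)) = (1 - 5 - 4)*(-5 + (6 + 3)) = -8*(-5 + 9) = -8*4 = -32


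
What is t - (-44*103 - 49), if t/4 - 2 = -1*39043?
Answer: -151583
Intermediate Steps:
t = -156164 (t = 8 + 4*(-1*39043) = 8 + 4*(-39043) = 8 - 156172 = -156164)
t - (-44*103 - 49) = -156164 - (-44*103 - 49) = -156164 - (-4532 - 49) = -156164 - 1*(-4581) = -156164 + 4581 = -151583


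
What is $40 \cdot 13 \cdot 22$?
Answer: $11440$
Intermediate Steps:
$40 \cdot 13 \cdot 22 = 520 \cdot 22 = 11440$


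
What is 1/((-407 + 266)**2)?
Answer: 1/19881 ≈ 5.0299e-5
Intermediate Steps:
1/((-407 + 266)**2) = 1/((-141)**2) = 1/19881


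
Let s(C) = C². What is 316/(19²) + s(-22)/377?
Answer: 293856/136097 ≈ 2.1592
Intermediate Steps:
316/(19²) + s(-22)/377 = 316/(19²) + (-22)²/377 = 316/361 + 484*(1/377) = 316*(1/361) + 484/377 = 316/361 + 484/377 = 293856/136097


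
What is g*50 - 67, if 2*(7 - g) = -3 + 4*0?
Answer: 358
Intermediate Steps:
g = 17/2 (g = 7 - (-3 + 4*0)/2 = 7 - (-3 + 0)/2 = 7 - ½*(-3) = 7 + 3/2 = 17/2 ≈ 8.5000)
g*50 - 67 = (17/2)*50 - 67 = 425 - 67 = 358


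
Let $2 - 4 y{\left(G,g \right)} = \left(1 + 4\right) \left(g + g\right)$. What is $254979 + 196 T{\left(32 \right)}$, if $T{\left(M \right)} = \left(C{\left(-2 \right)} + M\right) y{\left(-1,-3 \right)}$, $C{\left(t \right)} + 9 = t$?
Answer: $287907$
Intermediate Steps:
$y{\left(G,g \right)} = \frac{1}{2} - \frac{5 g}{2}$ ($y{\left(G,g \right)} = \frac{1}{2} - \frac{\left(1 + 4\right) \left(g + g\right)}{4} = \frac{1}{2} - \frac{5 \cdot 2 g}{4} = \frac{1}{2} - \frac{10 g}{4} = \frac{1}{2} - \frac{5 g}{2}$)
$C{\left(t \right)} = -9 + t$
$T{\left(M \right)} = -88 + 8 M$ ($T{\left(M \right)} = \left(\left(-9 - 2\right) + M\right) \left(\frac{1}{2} - - \frac{15}{2}\right) = \left(-11 + M\right) \left(\frac{1}{2} + \frac{15}{2}\right) = \left(-11 + M\right) 8 = -88 + 8 M$)
$254979 + 196 T{\left(32 \right)} = 254979 + 196 \left(-88 + 8 \cdot 32\right) = 254979 + 196 \left(-88 + 256\right) = 254979 + 196 \cdot 168 = 254979 + 32928 = 287907$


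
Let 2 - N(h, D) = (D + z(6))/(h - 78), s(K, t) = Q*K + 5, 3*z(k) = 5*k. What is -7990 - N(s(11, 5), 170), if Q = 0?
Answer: -583596/73 ≈ -7994.5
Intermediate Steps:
z(k) = 5*k/3 (z(k) = (5*k)/3 = 5*k/3)
s(K, t) = 5 (s(K, t) = 0*K + 5 = 0 + 5 = 5)
N(h, D) = 2 - (10 + D)/(-78 + h) (N(h, D) = 2 - (D + (5/3)*6)/(h - 78) = 2 - (D + 10)/(-78 + h) = 2 - (10 + D)/(-78 + h))
-7990 - N(s(11, 5), 170) = -7990 - (-166 - 1*170 + 2*5)/(-78 + 5) = -7990 - (-166 - 170 + 10)/(-73) = -7990 - (-1)*(-326)/73 = -7990 - 1*326/73 = -7990 - 326/73 = -583596/73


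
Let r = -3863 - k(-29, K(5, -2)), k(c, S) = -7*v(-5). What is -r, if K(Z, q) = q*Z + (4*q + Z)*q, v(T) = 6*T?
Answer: 4073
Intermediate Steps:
K(Z, q) = Z*q + q*(Z + 4*q) (K(Z, q) = Z*q + (Z + 4*q)*q = Z*q + q*(Z + 4*q))
k(c, S) = 210 (k(c, S) = -42*(-5) = -7*(-30) = 210)
r = -4073 (r = -3863 - 1*210 = -3863 - 210 = -4073)
-r = -1*(-4073) = 4073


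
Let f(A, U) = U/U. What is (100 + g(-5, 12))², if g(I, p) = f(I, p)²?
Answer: 10201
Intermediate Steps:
f(A, U) = 1
g(I, p) = 1 (g(I, p) = 1² = 1)
(100 + g(-5, 12))² = (100 + 1)² = 101² = 10201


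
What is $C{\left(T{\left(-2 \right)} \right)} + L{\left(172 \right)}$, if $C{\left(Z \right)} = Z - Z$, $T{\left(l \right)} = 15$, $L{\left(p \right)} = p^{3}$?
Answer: $5088448$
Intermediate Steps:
$C{\left(Z \right)} = 0$
$C{\left(T{\left(-2 \right)} \right)} + L{\left(172 \right)} = 0 + 172^{3} = 0 + 5088448 = 5088448$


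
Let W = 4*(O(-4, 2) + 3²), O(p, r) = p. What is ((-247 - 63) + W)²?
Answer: 84100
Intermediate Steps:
W = 20 (W = 4*(-4 + 3²) = 4*(-4 + 9) = 4*5 = 20)
((-247 - 63) + W)² = ((-247 - 63) + 20)² = (-310 + 20)² = (-290)² = 84100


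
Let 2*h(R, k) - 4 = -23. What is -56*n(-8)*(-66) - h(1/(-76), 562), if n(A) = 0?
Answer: 19/2 ≈ 9.5000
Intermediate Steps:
h(R, k) = -19/2 (h(R, k) = 2 + (½)*(-23) = 2 - 23/2 = -19/2)
-56*n(-8)*(-66) - h(1/(-76), 562) = -56*0*(-66) - 1*(-19/2) = 0*(-66) + 19/2 = 0 + 19/2 = 19/2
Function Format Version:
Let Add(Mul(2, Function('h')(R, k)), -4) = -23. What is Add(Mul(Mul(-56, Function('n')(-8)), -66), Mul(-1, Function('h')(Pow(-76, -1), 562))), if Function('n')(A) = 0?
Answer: Rational(19, 2) ≈ 9.5000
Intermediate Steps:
Function('h')(R, k) = Rational(-19, 2) (Function('h')(R, k) = Add(2, Mul(Rational(1, 2), -23)) = Add(2, Rational(-23, 2)) = Rational(-19, 2))
Add(Mul(Mul(-56, Function('n')(-8)), -66), Mul(-1, Function('h')(Pow(-76, -1), 562))) = Add(Mul(Mul(-56, 0), -66), Mul(-1, Rational(-19, 2))) = Add(Mul(0, -66), Rational(19, 2)) = Add(0, Rational(19, 2)) = Rational(19, 2)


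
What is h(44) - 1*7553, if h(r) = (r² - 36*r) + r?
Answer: -7157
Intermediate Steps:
h(r) = r² - 35*r
h(44) - 1*7553 = 44*(-35 + 44) - 1*7553 = 44*9 - 7553 = 396 - 7553 = -7157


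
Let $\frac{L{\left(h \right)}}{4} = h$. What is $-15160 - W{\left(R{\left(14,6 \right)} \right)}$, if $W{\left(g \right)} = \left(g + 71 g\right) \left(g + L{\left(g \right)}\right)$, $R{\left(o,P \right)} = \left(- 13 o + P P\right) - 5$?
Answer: $-8223520$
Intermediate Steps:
$R{\left(o,P \right)} = -5 + P^{2} - 13 o$ ($R{\left(o,P \right)} = \left(- 13 o + P^{2}\right) - 5 = \left(P^{2} - 13 o\right) - 5 = -5 + P^{2} - 13 o$)
$L{\left(h \right)} = 4 h$
$W{\left(g \right)} = 360 g^{2}$ ($W{\left(g \right)} = \left(g + 71 g\right) \left(g + 4 g\right) = 72 g 5 g = 360 g^{2}$)
$-15160 - W{\left(R{\left(14,6 \right)} \right)} = -15160 - 360 \left(-5 + 6^{2} - 182\right)^{2} = -15160 - 360 \left(-5 + 36 - 182\right)^{2} = -15160 - 360 \left(-151\right)^{2} = -15160 - 360 \cdot 22801 = -15160 - 8208360 = -8223520$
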